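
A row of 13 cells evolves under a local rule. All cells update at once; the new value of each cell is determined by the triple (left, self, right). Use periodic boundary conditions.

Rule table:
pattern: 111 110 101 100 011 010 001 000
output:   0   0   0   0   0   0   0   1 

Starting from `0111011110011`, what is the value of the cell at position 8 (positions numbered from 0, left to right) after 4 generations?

generation 1: 0000000000000
generation 2: 1111111111111
generation 3: 0000000000000  (repeats generation 1; period 2)
generation 4: 1111111111111
position 8 holds 1

1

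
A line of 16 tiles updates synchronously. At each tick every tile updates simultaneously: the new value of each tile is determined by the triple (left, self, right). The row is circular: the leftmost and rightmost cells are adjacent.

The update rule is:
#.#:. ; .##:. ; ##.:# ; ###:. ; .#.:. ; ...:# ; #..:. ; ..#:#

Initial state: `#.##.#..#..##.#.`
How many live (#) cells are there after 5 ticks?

9

...#...#..#.#...
###..##..#....##
..#.#.#.#..###..
##........#..#.#
.#.#######..#...
count of #: 9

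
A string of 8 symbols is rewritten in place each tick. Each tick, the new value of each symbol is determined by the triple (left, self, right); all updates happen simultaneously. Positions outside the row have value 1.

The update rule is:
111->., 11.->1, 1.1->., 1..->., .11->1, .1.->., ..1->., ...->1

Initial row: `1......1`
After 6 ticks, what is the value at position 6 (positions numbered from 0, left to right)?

1.1111.1
1.1..1.1
1......1  (repeats tick 0; period 3)
tick 6: 1......1
position 6 holds .

.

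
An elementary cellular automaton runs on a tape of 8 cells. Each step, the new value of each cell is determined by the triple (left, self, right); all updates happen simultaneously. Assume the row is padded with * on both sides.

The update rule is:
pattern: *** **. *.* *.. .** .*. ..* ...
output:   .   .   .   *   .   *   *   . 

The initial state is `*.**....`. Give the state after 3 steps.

.**.....

step 1: ....*..*
step 2: *..****.
step 3: .**.....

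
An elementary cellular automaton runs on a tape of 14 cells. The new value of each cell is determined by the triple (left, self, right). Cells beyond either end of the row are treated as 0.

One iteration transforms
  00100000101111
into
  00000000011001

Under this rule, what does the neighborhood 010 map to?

At position 2 the neighborhood is 010; the next row has 0 there.

0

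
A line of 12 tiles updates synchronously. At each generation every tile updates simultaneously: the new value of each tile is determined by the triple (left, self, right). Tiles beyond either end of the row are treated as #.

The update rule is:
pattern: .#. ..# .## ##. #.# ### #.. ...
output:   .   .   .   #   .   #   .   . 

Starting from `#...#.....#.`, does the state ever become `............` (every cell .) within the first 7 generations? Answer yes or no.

generation 1: #...........
generation 2: #...........  (fixed point — unchanged through generation 7)
generation 7 is #..........., still not uniform .

no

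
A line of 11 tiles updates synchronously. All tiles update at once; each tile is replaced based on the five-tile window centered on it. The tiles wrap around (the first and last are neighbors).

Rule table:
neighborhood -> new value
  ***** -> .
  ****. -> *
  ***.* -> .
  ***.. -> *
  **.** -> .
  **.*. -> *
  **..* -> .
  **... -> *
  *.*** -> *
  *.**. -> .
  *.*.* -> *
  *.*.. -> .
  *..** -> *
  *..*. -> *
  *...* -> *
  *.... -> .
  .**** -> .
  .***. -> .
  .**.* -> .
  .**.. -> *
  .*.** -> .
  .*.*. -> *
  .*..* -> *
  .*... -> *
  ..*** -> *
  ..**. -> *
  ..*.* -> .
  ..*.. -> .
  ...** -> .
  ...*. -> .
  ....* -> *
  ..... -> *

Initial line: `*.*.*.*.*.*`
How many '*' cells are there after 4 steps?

8

.********..
.*.....****
*.*.**.*.*.
***...*****
count of *: 8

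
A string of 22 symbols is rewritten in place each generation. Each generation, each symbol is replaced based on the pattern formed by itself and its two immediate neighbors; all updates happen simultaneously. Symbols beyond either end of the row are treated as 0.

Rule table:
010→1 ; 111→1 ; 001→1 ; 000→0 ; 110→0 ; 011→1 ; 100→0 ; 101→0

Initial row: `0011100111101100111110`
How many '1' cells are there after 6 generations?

10

generation 1: 0111001111001001111100
generation 2: 1110011110011011111000
generation 3: 1100111100110011110000
generation 4: 1001111001100111100000
generation 5: 1011110011001111000000
generation 6: 1011100110011110000000
count of 1: 10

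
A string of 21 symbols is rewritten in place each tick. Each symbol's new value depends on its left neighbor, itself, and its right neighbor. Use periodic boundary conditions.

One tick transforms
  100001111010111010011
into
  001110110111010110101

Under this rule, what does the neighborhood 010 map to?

At position 10 the neighborhood is 010; the next row has 1 there.

1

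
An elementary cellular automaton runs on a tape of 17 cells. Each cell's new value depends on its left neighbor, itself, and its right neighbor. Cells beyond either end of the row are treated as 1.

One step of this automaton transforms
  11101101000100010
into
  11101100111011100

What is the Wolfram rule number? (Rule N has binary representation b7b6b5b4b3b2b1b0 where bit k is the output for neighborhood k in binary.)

219

position 0: 111 → 1  (bit 7 = 1)
position 2: 110 → 1  (bit 6 = 1)
position 3: 101 → 0  (bit 5 = 0)
position 8: 100 → 1  (bit 4 = 1)
position 4: 011 → 1  (bit 3 = 1)
position 7: 010 → 0  (bit 2 = 0)
position 10: 001 → 1  (bit 1 = 1)
position 9: 000 → 1  (bit 0 = 1)
bits b7..b0 = 11011011 = 219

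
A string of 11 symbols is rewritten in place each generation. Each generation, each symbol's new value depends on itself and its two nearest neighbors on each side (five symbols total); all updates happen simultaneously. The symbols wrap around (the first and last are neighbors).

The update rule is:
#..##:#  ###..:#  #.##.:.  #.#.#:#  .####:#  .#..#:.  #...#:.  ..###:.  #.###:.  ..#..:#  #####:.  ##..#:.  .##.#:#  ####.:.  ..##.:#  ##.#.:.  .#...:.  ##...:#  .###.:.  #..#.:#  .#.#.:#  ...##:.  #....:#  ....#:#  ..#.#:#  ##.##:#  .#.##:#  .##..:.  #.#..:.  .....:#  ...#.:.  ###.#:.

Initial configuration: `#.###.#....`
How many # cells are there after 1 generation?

generation 1: ##......##.
count of #: 4

4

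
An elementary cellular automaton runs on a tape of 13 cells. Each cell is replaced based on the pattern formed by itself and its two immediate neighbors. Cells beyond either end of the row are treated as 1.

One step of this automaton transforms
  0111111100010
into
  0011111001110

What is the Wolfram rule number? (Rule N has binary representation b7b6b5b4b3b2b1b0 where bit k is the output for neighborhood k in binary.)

135

position 2: 111 → 1  (bit 7 = 1)
position 7: 110 → 0  (bit 6 = 0)
position 0: 101 → 0  (bit 5 = 0)
position 8: 100 → 0  (bit 4 = 0)
position 1: 011 → 0  (bit 3 = 0)
position 11: 010 → 1  (bit 2 = 1)
position 10: 001 → 1  (bit 1 = 1)
position 9: 000 → 1  (bit 0 = 1)
bits b7..b0 = 10000111 = 135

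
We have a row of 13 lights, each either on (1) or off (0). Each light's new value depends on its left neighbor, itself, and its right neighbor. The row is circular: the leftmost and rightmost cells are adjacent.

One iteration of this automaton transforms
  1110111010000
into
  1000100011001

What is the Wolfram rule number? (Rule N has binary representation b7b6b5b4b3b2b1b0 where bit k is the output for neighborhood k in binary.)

30

position 1: 111 → 0  (bit 7 = 0)
position 2: 110 → 0  (bit 6 = 0)
position 3: 101 → 0  (bit 5 = 0)
position 9: 100 → 1  (bit 4 = 1)
position 0: 011 → 1  (bit 3 = 1)
position 8: 010 → 1  (bit 2 = 1)
position 12: 001 → 1  (bit 1 = 1)
position 10: 000 → 0  (bit 0 = 0)
bits b7..b0 = 00011110 = 30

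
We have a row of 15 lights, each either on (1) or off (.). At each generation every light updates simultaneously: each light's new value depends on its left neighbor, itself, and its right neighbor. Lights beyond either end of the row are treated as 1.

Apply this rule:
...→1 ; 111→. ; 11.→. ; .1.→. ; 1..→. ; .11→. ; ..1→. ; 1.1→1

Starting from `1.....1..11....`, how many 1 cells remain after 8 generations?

..111.......11.
......11111...1
.1111.......1..
1.....11111....
..111.......11.  (repeats generation 1; period 4)
generation 8: 1.....11111....
count of 1: 6

6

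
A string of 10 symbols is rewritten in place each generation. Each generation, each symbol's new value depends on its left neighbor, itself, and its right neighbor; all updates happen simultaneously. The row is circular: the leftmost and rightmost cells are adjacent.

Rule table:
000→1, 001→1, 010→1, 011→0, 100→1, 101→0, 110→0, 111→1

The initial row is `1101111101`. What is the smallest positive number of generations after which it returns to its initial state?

1000111000
1111010111
1110010011
1101111101

4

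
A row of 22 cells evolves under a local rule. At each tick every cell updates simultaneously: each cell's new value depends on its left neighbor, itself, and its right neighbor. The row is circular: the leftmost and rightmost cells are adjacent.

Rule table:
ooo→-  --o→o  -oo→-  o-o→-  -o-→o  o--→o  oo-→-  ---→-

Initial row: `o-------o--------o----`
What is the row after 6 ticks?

tick 1: oo-----ooo------ooo--o
tick 2: --o---o---o----o---oo-
tick 3: -ooo-ooo-ooo--ooo-o--o
tick 4: ------------oo----oooo
tick 5: o----------o--o--o----
tick 6: oo--------ooooooooo--o

oo--------ooooooooo--o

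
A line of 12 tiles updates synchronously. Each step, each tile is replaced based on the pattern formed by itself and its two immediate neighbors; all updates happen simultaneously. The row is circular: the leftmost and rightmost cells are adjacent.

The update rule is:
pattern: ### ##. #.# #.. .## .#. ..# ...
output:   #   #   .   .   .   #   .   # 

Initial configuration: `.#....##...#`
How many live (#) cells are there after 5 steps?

5

.#.##..#.#.#
.#..#..#.#.#
.#..#..#.#.#  (fixed point — unchanged through step 5)
count of #: 5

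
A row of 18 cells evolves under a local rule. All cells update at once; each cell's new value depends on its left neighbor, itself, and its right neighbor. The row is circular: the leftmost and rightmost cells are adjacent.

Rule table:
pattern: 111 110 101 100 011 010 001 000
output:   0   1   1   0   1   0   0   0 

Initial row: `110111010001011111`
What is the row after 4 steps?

011101100000110000
010111100000110000
001100100000110000
001100000000110000

001100000000110000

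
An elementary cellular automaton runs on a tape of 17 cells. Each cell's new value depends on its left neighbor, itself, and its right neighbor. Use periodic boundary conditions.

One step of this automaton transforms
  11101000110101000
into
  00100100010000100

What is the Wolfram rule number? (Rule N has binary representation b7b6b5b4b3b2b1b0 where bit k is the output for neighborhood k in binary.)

80

position 1: 111 → 0  (bit 7 = 0)
position 2: 110 → 1  (bit 6 = 1)
position 3: 101 → 0  (bit 5 = 0)
position 5: 100 → 1  (bit 4 = 1)
position 0: 011 → 0  (bit 3 = 0)
position 4: 010 → 0  (bit 2 = 0)
position 7: 001 → 0  (bit 1 = 0)
position 6: 000 → 0  (bit 0 = 0)
bits b7..b0 = 01010000 = 80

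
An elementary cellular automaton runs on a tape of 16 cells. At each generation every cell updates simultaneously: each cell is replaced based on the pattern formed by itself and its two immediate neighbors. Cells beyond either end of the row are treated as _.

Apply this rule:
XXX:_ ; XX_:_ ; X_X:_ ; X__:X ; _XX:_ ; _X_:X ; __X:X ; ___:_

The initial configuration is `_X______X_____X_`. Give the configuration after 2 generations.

___X__X___X_X___

XXX____XXX___XXX
___X__X___X_X___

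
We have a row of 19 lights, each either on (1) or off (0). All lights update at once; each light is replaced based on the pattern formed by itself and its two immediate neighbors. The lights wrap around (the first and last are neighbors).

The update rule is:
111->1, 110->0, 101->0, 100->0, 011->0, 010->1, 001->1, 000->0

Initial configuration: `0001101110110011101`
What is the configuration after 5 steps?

0001000001000100000

step 1: 0010000100000101001
step 2: 0110001100001101011
step 3: 0000010000010001000
step 4: 0000110000110011000
step 5: 0001000001000100000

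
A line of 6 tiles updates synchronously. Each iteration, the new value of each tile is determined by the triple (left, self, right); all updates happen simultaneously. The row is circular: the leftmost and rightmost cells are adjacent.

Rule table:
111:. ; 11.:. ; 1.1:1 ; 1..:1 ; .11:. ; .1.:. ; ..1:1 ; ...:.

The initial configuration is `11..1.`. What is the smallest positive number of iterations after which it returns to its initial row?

2

..11.1
11..1.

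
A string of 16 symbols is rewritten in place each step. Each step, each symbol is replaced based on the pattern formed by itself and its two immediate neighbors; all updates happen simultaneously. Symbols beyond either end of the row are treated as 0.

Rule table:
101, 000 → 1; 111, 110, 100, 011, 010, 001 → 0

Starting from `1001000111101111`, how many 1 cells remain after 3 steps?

2

0000010000010000
1111000111000111
0000010000010000
count of 1: 2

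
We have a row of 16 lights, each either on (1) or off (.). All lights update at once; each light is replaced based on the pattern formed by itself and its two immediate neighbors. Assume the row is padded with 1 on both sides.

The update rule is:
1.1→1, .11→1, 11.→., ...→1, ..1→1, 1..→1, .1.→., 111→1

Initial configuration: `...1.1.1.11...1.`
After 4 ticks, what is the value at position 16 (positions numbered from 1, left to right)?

111.1.1.11.111.1
11.1.1.11.111.11
1.1.1.11.111.111
.1.1.11.111.1111
position 16 holds 1

1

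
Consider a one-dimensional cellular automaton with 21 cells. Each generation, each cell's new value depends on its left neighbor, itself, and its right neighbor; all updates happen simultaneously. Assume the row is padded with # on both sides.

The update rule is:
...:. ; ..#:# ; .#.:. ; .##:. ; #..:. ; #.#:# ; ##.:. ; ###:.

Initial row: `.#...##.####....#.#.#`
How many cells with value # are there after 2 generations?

generation 1: #...#..#.......#.#.#.
generation 2: ...#..#.......#.#.#.#
count of #: 6

6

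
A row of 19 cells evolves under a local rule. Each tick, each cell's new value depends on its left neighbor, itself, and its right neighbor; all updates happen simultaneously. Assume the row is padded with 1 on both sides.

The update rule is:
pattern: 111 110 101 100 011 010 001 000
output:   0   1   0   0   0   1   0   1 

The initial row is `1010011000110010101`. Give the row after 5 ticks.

1010101010010010100

tick 1: 1010001010010010100
tick 2: 1010101010010010100
tick 3: 1010101010010010100  (fixed point — unchanged through tick 5)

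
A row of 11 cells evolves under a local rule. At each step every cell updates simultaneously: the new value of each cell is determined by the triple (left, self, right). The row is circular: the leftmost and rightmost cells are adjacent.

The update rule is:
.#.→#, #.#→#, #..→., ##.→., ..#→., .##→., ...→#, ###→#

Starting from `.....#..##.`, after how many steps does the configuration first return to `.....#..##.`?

####.#.....
.##.##.###.
...#..#.#..
##.#..###.#
#.##...#.#.
##...#.####
#..#.##.###
...##..#.##
.#.....##..
.#.###....#
###.#..##.#
##.##....#.
..#...##.##
..#.#...#..
#.###.#.#.#
.#.#.#####.
.####.###..
..##.#.#..#
....####..#
.##..##...#
#.......#.#
..#####.##.
#..###.#...
#...#.##.#.
#.#.##..###
.###.....##
#.#..###...
###...#..#.
.#..#.#..##
##..###....
.....#..##.

31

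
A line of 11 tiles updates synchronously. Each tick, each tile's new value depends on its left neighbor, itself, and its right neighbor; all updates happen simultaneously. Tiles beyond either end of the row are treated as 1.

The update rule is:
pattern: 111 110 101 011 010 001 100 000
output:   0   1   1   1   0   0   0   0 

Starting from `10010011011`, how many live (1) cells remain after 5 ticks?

10000011110
10000010011
10000000010
10000000001
10000000001
count of 1: 2

2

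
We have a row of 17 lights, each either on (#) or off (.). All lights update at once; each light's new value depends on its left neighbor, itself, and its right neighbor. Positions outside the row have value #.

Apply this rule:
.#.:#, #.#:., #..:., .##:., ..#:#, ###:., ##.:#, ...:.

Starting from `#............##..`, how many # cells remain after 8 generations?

#...........#.#.#
#..........##.#..
#.........#.#.#.#
#........##.#.#..
#.......#.#.#.#.#
#......##.#.#.#..
#.....#.#.#.#.#.#
#....##.#.#.#.#..
count of #: 7

7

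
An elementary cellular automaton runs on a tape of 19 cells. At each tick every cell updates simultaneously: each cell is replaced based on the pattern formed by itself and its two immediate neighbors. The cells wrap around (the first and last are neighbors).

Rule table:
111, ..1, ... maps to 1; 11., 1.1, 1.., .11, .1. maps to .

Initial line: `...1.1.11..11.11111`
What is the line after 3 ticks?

..11.1111..1.1....1

.11.......1....111.
1...111111..111.1..
..11.1111..1.1....1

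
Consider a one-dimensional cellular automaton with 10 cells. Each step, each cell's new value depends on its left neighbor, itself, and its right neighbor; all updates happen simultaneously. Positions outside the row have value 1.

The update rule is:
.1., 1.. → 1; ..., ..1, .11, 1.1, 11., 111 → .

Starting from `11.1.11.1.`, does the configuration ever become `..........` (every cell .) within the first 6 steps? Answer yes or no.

no

step 1: ...1....1.
step 2: 1..11...1.
step 3: .1...1..1.
step 4: .11..11.1.
step 5: ...1....1.  (repeats step 1; period 4)
step 6: 1..11...1.
step 6 is 1..11...1., still not uniform .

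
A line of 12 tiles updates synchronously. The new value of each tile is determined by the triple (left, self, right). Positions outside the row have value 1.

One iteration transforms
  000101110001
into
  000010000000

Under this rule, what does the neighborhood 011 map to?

0

At position 5 the neighborhood is 011; the next row has 0 there.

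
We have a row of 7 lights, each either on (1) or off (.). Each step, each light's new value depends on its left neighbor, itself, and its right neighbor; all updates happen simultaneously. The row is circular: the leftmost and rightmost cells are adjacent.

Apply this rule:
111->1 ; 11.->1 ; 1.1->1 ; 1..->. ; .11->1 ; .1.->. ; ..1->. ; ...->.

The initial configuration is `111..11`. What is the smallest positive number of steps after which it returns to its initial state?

1

step 1: 111..11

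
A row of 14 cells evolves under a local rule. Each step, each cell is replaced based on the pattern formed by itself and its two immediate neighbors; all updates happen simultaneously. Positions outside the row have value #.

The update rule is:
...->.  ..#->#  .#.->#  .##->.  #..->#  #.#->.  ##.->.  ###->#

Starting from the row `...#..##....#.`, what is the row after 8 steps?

#.####..#..##.
...##.#####...
#.#....###.#.#
..##..#.#..#..
##..###.######
#.##.#...#####
.....##.#.####
#...#...#..###

#...#...#..###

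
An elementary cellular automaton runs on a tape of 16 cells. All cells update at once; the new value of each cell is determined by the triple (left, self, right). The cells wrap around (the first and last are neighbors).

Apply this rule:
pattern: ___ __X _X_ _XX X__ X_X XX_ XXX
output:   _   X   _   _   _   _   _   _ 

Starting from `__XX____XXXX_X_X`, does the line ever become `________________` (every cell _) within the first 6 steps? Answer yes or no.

_X_____X________
X_____X_________
_____X_________X
____X_________X_
___X_________X__
__X_________X___
step 6 is __X_________X___, still not uniform _

no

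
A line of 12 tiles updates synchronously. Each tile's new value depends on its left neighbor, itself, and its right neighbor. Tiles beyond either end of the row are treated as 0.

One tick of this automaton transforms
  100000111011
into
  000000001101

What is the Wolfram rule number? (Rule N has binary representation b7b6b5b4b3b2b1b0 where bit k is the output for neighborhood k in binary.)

96

position 7: 111 → 0  (bit 7 = 0)
position 8: 110 → 1  (bit 6 = 1)
position 9: 101 → 1  (bit 5 = 1)
position 1: 100 → 0  (bit 4 = 0)
position 6: 011 → 0  (bit 3 = 0)
position 0: 010 → 0  (bit 2 = 0)
position 5: 001 → 0  (bit 1 = 0)
position 2: 000 → 0  (bit 0 = 0)
bits b7..b0 = 01100000 = 96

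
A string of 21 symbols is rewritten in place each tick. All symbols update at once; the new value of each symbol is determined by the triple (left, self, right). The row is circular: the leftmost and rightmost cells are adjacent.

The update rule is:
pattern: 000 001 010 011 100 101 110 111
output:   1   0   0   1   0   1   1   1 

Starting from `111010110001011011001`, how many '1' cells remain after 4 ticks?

tick 1: 111101110100111111001
tick 2: 111111111000111111001
tick 3: 111111111010111111001
tick 4: 111111111101111111001
count of 1: 18

18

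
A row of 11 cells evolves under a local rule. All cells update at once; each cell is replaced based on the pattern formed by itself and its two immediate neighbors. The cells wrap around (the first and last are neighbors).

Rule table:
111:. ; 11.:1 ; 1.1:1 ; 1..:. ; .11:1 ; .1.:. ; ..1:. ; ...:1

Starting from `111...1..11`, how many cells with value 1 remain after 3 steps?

3

step 1: ..1.1....1.
step 2: 1..1..11...
step 3: ......11.1.
count of 1: 3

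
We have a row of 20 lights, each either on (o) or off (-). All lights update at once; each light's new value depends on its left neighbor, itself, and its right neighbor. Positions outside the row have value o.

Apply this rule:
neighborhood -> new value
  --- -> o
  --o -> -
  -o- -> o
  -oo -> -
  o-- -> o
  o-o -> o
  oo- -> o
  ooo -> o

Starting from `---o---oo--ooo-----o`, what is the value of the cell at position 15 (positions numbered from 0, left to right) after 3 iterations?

o

oo-ooo--oo--oooooo--
ooo-ooo--oo--oooooo-
oooo-ooo--oo--oooooo
position 15 holds o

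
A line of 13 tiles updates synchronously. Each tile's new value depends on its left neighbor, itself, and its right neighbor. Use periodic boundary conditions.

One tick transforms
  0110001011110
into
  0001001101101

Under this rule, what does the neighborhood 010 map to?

1

At position 6 the neighborhood is 010; the next row has 1 there.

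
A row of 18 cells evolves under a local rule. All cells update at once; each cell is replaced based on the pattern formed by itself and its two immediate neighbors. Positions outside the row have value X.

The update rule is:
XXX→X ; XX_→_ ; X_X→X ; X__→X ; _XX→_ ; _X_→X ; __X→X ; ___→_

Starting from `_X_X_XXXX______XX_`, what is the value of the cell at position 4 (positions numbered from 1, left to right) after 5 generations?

XXXXX_XX_X____X__X
XXXX_X__XXX__XXXX_
XXX_XXXX_X_XX_XX_X
XX_X_XX_XXX__X__X_
X_XXX__X_X_XXXXXXX
position 4 holds X

X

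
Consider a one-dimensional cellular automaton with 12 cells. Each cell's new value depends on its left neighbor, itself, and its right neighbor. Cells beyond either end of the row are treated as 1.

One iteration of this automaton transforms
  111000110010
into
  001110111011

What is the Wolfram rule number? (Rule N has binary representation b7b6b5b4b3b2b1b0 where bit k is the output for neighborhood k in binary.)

125

position 0: 111 → 0  (bit 7 = 0)
position 2: 110 → 1  (bit 6 = 1)
position 11: 101 → 1  (bit 5 = 1)
position 3: 100 → 1  (bit 4 = 1)
position 6: 011 → 1  (bit 3 = 1)
position 10: 010 → 1  (bit 2 = 1)
position 5: 001 → 0  (bit 1 = 0)
position 4: 000 → 1  (bit 0 = 1)
bits b7..b0 = 01111101 = 125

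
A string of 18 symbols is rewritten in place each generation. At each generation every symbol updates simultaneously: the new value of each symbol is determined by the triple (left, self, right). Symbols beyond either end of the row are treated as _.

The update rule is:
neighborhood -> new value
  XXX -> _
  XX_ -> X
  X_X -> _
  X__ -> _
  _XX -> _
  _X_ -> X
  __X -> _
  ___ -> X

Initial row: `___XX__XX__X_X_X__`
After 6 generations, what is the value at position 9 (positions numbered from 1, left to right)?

XX__X___X__X_X_X_X
_X__X_X_X__X_X_X_X
_X__X_X_X__X_X_X_X  (fixed point — unchanged through generation 6)
position 9 holds X

X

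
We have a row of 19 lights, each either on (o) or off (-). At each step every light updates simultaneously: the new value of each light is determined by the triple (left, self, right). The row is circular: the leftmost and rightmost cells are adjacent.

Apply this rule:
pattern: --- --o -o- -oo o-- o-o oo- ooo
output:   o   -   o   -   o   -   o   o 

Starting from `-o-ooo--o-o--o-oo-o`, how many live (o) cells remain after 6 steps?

10

-o--ooo-o-oo-o--o-o
-oo--oo-o--o-oo-o-o
--oo--o-oo-o--o-o-o
o--oo-o--o-oo-o-o-o
oo--o-oo-o--o-o-o--
-oo-o--o-oo-o-o-oo-
count of o: 10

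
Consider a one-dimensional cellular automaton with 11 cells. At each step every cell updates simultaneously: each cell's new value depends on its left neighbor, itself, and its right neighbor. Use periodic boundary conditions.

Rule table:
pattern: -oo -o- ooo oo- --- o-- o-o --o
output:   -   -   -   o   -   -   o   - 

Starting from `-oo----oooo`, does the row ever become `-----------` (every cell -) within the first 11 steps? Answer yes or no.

yes

o-o-------o
oo---------
-o---------
-----------
all cells are - at step 4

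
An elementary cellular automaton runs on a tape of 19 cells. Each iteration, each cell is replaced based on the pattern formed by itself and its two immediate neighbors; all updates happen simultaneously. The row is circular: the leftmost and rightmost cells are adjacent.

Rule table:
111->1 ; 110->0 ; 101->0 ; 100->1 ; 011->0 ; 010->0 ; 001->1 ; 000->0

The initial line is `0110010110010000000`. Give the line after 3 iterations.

1001100001101000000
0110010010000100001
0001101101001010010

0001101101001010010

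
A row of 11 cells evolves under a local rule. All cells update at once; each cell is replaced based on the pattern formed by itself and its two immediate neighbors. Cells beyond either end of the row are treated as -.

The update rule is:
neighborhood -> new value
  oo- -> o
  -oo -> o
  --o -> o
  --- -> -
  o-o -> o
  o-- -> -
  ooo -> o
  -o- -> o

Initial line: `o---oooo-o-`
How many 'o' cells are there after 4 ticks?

10

o--ooooooo-
o-oooooooo-
oooooooooo-
oooooooooo-
count of o: 10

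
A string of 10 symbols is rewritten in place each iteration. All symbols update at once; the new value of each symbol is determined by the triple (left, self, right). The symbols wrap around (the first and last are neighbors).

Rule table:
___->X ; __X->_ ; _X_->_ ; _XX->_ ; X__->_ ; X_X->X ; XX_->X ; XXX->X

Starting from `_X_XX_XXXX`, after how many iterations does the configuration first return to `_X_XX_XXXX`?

X_X_XX_XXX
XX_X_XX_XX
XXX_X_XX_X
XXXX_X_XX_
_XXXX_X_XX
X_XXXX_X_X
XX_XXXX_X_
_XX_XXXX_X
X_XX_XXXX_
_X_XX_XXXX

10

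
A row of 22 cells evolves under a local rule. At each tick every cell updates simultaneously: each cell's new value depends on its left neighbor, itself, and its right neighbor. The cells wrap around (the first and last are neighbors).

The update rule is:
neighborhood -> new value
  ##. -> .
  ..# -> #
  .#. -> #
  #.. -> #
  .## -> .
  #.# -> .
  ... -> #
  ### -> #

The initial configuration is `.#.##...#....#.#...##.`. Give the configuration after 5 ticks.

##...#########.####..#
#.###.#######...##.##.
#..#...#####.###......
#######.###...#.######
######...#.####..#####

######...#.####..#####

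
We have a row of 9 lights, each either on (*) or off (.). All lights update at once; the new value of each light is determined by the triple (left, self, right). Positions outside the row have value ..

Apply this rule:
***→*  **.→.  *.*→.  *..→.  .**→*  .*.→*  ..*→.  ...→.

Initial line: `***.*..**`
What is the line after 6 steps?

**..*..*.
*...*..*.
*...*..*.  (fixed point — unchanged through step 6)

*...*..*.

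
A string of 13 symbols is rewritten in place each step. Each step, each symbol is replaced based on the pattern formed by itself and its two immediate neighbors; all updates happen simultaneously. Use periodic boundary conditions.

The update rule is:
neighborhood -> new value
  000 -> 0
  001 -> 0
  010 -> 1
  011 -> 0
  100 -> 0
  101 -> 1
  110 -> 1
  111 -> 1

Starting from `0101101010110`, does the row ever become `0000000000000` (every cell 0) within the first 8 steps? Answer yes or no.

no

0110111111010
0011011111110
0001101111110
0000110111110
0000011011110
0000001101110
0000000110110
0000000011010
step 8 is 0000000011010, still not uniform 0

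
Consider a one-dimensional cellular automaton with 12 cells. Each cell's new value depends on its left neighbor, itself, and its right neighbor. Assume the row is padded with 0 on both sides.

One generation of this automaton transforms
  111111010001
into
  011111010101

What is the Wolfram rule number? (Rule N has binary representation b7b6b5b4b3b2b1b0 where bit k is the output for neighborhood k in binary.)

197

position 1: 111 → 1  (bit 7 = 1)
position 5: 110 → 1  (bit 6 = 1)
position 6: 101 → 0  (bit 5 = 0)
position 8: 100 → 0  (bit 4 = 0)
position 0: 011 → 0  (bit 3 = 0)
position 7: 010 → 1  (bit 2 = 1)
position 10: 001 → 0  (bit 1 = 0)
position 9: 000 → 1  (bit 0 = 1)
bits b7..b0 = 11000101 = 197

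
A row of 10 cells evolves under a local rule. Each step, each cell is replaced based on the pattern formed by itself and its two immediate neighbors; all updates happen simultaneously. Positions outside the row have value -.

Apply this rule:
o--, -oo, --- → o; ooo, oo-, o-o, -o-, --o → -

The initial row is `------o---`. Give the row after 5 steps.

ooooo--ooo
o----o-o--
-ooo----oo
-o--ooo-o-
--o-o----o

--o-o----o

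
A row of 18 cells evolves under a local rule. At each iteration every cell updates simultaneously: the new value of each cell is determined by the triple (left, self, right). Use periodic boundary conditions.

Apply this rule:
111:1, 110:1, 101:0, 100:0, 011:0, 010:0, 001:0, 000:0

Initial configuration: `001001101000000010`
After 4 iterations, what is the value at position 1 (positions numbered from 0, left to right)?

0

000000100000000000
000000000000000000
000000000000000000  (fixed point — unchanged through iteration 4)
position 1 holds 0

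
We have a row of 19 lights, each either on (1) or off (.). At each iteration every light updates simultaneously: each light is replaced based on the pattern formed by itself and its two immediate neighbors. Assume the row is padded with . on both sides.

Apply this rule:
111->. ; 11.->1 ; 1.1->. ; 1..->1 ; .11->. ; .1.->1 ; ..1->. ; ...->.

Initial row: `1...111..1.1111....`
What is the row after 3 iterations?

..11...1..11....11.

11....11.1....11...
.11....1.11....11..
..11...1..11....11.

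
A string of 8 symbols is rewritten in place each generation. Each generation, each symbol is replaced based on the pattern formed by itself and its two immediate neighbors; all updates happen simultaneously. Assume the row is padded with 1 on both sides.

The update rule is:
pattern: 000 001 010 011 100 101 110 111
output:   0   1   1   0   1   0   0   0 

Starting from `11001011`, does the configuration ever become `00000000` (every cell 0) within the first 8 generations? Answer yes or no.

generation 1: 00111000
generation 2: 11000101
generation 3: 00101100
generation 4: 11100011
generation 5: 00010100
generation 6: 10110111
generation 7: 00000000
all cells are 0 at generation 7

yes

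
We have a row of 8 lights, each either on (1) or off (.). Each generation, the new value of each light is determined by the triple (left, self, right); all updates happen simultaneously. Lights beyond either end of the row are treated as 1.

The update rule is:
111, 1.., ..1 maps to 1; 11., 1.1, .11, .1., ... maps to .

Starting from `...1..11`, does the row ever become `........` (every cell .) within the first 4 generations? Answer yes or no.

yes

generation 1: 1.1.11.1
generation 2: ........
all cells are . at generation 2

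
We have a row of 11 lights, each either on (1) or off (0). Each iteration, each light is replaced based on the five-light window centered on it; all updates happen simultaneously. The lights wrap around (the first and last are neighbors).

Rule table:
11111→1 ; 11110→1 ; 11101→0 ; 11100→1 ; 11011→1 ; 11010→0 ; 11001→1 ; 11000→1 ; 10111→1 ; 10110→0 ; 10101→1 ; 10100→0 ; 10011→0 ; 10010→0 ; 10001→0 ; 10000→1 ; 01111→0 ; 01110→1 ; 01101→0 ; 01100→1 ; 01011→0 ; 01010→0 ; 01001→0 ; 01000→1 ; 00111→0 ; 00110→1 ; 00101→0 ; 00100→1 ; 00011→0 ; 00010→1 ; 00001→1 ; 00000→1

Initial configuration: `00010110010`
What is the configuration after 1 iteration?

11100011011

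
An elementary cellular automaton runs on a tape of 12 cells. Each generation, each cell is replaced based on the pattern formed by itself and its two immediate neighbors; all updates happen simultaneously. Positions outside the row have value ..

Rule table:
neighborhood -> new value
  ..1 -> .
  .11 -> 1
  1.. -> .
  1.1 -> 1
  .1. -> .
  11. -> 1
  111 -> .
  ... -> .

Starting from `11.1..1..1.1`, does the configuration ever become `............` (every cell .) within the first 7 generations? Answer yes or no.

yes

generation 1: 111.......1.
generation 2: 1.1.........
generation 3: .1..........
generation 4: ............
all cells are . at generation 4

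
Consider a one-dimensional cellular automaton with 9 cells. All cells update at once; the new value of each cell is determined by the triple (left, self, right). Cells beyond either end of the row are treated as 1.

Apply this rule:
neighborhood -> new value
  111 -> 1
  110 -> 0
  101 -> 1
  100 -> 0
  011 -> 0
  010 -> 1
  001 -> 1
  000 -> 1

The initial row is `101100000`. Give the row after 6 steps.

001111111

step 1: 010001111
step 2: 110110111
step 3: 101001011
step 4: 011011101
step 5: 100101010
step 6: 001111111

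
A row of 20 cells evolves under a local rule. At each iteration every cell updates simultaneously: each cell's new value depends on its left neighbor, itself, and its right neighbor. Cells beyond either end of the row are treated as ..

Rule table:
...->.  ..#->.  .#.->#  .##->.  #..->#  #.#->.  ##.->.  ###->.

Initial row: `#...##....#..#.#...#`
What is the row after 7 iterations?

......##....#..#.#.#

iteration 1: ##....#...##.#.##..#
iteration 2: ..#...##.....#...#.#
iteration 3: ..##....#....##..#.#
iteration 4: ....#...##.....#.#.#
iteration 5: ....##....#....#.#.#
iteration 6: ......#...##...#.#.#
iteration 7: ......##....#..#.#.#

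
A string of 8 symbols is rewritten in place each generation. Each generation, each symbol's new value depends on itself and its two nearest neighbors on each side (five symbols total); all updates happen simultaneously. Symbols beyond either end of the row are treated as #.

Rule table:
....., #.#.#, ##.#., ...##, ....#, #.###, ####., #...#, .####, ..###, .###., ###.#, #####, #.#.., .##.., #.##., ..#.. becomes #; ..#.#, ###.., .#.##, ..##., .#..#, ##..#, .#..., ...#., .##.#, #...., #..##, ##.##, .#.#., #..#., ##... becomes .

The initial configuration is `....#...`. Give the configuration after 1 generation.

..#.#.##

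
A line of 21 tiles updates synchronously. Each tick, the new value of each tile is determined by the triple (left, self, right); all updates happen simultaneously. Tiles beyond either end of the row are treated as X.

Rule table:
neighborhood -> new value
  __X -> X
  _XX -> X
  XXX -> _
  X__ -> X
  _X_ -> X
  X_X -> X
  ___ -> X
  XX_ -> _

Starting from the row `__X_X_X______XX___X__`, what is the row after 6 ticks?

XXXXXXXXXXXXXX_XXXXXX
______________XX_____
XXXXXXXXXXXXXXX_XXXXX
_______________XX____
XXXXXXXXXXXXXXXX_XXXX
________________XX___

________________XX___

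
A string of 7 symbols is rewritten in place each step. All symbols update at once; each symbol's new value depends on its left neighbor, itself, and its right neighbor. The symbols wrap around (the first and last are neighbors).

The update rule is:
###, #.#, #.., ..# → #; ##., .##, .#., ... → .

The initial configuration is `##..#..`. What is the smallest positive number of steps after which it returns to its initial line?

step 1: ..##.##
step 2: ##..#..

2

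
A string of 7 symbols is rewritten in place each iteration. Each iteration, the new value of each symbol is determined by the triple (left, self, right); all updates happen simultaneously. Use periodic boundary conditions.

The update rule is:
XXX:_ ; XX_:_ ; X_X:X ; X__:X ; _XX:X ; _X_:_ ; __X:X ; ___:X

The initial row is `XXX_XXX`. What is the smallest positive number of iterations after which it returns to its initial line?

14

___XX__
XXXX_XX
____XX_
XXXXX_X
_____XX
XXXXXX_
X_____X
_XXXXXX
XX_____
X_XXXXX
_XX____
XX_XXXX
__XX___
XXX_XXX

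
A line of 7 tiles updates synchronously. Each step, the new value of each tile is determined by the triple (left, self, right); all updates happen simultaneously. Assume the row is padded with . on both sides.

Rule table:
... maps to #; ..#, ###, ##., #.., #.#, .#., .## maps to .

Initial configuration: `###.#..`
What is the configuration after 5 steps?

......#

......#
#####..
......#  (repeats step 1; period 2)
step 5: ......#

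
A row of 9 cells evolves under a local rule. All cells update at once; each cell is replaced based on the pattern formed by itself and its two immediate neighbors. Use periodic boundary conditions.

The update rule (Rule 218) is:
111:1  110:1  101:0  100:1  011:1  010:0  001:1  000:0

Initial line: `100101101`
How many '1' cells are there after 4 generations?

8

111001101
111111101
111111101  (fixed point — unchanged through generation 4)
count of 1: 8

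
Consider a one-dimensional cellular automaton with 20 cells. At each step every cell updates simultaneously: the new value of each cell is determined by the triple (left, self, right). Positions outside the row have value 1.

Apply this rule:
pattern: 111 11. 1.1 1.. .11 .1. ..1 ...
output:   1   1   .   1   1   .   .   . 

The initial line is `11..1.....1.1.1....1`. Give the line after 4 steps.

111111..1..........1

step 1: 111..1.........1...1
step 2: 1111..1.........1..1
step 3: 11111..1.........1.1
step 4: 111111..1..........1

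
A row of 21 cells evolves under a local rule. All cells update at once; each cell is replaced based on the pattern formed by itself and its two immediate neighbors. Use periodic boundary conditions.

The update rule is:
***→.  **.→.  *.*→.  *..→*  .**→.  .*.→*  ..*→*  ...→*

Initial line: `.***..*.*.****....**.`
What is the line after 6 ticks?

tick 1: *...***.*.....****..*
tick 2: .***....******....**.
tick 3: *...****......****..*
tick 4: .***....******....**.  (repeats tick 2; period 2)
tick 6: .***....******....**.

.***....******....**.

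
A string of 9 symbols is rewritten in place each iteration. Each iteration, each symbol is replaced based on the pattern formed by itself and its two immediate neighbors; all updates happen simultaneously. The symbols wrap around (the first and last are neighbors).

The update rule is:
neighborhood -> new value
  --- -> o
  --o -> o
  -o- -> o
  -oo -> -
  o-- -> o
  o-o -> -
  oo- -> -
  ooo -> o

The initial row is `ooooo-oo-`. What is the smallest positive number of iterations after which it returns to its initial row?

iteration 1: -ooo-----
iteration 2: o-o-ooooo
iteration 3: --o--oooo
iteration 4: ooooo-oo-

4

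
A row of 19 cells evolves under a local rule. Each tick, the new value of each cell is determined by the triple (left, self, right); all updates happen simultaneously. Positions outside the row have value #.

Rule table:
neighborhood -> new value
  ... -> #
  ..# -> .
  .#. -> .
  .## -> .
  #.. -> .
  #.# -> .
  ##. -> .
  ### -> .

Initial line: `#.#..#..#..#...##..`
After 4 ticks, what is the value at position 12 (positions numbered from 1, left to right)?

.............#.....
.###########...###.
.............#.....  (repeats tick 1; period 2)
tick 4: .###########...###.
position 12 holds #

#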